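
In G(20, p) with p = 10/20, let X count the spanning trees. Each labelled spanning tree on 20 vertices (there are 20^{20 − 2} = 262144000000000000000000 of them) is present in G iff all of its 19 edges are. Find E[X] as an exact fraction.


K_20 has 20^{20 − 2} = 262144000000000000000000 labelled spanning trees.
For each such spanning tree H, let X_H = 1 if all 19 edges of H are present in G. Then P[X_H = 1] = p^{19} = (1/2)^{19} = 1/524288.
Summing the indicators: E[X] = Σ_H E[X_H] = 262144000000000000000000 · p^{19} = 262144000000000000000000 · 1/524288 = 500000000000000000.
Numerically: E[X] ≈ 5e+17.

E[X] = 262144000000000000000000 · (1/2)^{19} = 500000000000000000 ≈ 5e+17.


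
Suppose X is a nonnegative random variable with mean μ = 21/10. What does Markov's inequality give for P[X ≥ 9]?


μ = E[X] = 21/10, a = 9.
Markov: P[X ≥ 9] ≤ μ/a = (21/10)/9 = 7/30.
Numerically: ≈ 0.23333.
(Since a = 9 > μ = 2.10000, the bound 7/30 is < 1 and informative.)

P[X ≥ 9] ≤ 7/30 ≈ 0.23333.


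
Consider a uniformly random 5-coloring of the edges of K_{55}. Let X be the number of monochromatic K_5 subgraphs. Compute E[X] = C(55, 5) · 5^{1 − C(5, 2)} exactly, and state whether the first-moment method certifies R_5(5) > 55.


E[X] = C(55, 5) · 5^{1 − 10} = 3478761 · 5^{−9} = 3478761/1953125.
As a reduced fraction: E[X] = 3478761/1953125 ≈ 1.7811256.
Is E[X] < 1? NO.
Since E[X] ≥ 1, the first-moment bound is inconclusive at n = 55; it does NOT by itself certify R_5(5) > 55.

E[X] = 3478761/1953125 ≈ 1.7811256; E[X] ≥ 1; first-moment method inconclusive here.


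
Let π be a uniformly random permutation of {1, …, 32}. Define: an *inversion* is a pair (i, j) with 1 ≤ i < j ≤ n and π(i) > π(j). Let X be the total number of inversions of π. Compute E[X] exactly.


Write X = Σ X_I over the C(32, 2) = 496 pairs i < j, with X_I the indicator of one inversion.
There are 496 indicators.
For each fixed pair i < j, the values π(i) and π(j) are two distinct elements of {1, …, 32} in uniformly random order; by symmetry P[π(i) > π(j)] = 1/2.
By linearity: E[X] = 496 · (1/2) = C(32, 2) · (1/2) = 496/2 = 248 ≈ 248.0000.

E[X] = 248 = 248.0000.


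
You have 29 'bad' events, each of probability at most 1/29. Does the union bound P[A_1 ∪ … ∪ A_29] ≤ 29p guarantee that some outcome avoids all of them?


Union bound: P[∪_{i=1}^{29} A_i] ≤ Σ_i P[A_i] ≤ 29·p = 29·(1/29) = 1.
Numerically: 1 ≈ 1.00000.
Is 1 < 1? NO.
Since the bound 1 is ≥ 1, the union bound is uninformative here; it does NOT by itself certify existence.

29·p = 1 ≈ 1.00000; existence NOT certified by the union bound.


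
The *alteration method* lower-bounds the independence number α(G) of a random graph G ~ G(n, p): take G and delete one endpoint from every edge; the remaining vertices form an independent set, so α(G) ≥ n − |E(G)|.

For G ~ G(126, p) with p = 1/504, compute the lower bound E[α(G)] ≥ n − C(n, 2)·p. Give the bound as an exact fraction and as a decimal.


E[|E(G)|] = C(126, 2)·p = 7875 · (1/504) = 125/8.
E[α(G)] ≥ n − E[|E(G)|] = 126 − 125/8 = 883/8.
Numerically: ≈ 110.37500.
(This is only a lower bound; the true E[α(G)] may be larger.)

E[α(G)] ≥ 883/8 ≈ 110.37500.


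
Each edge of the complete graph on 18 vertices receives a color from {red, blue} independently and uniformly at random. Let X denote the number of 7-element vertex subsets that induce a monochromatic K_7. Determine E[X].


Let X = Σ_S X_S over the C(18, 7) = 31824 subsets S of size 7, where X_S = 1 if the K_7 on S is monochromatic.
For a fixed S, the K_7 on S has C(7, 2) = 21 edges. P[all 21 edges red] = (1/2)^21, and likewise for blue, so P[monochromatic] = 2·(1/2)^21 = 2^{1 − 21} = 1/1048576.
By linearity: E[X] = C(18, 7) · 2^{1 − 21} = 31824 · 1/1048576 = 1989/65536.
Numerically: E[X] ≈ 0.030350.

E[X] = C(18,7)·2^(1−C(7,2)) = 1989/65536 ≈ 0.030350.


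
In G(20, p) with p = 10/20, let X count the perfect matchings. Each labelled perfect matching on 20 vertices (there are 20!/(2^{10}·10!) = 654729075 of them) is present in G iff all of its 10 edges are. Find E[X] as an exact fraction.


K_20 has 20!/(2^{10}·10!) = 654729075 labelled perfect matchings.
For each such perfect matching H, let X_H = 1 if all 10 edges of H are present in G. Then P[X_H = 1] = p^{10} = (1/2)^{10} = 1/1024.
By linearity of expectation: E[X] = Σ_H E[X_H] = 654729075 · p^{10} = 654729075 · 1/1024 = 654729075/1024.
Numerically: E[X] ≈ 639384.

E[X] = 654729075 · (1/2)^{10} = 654729075/1024 ≈ 639384.


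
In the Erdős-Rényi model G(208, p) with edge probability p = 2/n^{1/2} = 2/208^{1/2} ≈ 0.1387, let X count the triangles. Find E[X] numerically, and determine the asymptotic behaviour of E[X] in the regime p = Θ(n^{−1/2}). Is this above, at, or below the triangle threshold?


Number of potential triangles: C(208, 3) = 1478256.
Each occurs with probability p³ ≈ (0.1387)³ ≈ 2.666828e-03.
By linearity: E[X] = C(208, 3)·p³ ≈ 1478256 · 2.666828e-03 ≈ 3942.2543.
Since α = 1/2 < 1, p = c/n^{1/2} ≫ 1/n is above the triangle threshold p ~ 1/n. Asymptotically E[X] ~ (c³/6)·n^{3(1−α)} = (2³/6)·n^{1.5} → ∞; triangles are abundant w.h.p.

E[X] ≈ 3942.2543; in regime p = Θ(1/n^{1/2}) E[X] diverges (above the triangle threshold p ~ 1/n).


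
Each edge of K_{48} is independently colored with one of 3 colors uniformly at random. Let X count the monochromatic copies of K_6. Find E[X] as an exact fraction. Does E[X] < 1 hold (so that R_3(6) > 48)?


E[X] = C(48, 6) · 3^{1 − 15} = 12271512 · 3^{−14} = 12271512/4782969.
As a reduced fraction: E[X] = 4090504/1594323 ≈ 2.565668.
Is E[X] < 1? NO.
Since E[X] ≥ 1, the first-moment bound is inconclusive at n = 48; it does NOT by itself certify R_3(6) > 48.

E[X] = 4090504/1594323 ≈ 2.565668; E[X] ≥ 1; first-moment method inconclusive here.


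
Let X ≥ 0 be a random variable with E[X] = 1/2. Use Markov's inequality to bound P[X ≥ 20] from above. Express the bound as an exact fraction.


μ = E[X] = 1/2, a = 20.
Markov: P[X ≥ 20] ≤ μ/a = (1/2)/20 = 1/40.
Numerically: ≈ 0.02500.
(Since a = 20 > μ = 0.50000, the bound 1/40 is < 1 and informative.)

P[X ≥ 20] ≤ 1/40 ≈ 0.02500.


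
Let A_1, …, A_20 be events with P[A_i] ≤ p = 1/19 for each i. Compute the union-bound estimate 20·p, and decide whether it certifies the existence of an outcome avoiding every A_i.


Union bound: P[∪_{i=1}^{20} A_i] ≤ Σ_i P[A_i] ≤ 20·p = 20·(1/19) = 20/19.
Numerically: 20/19 ≈ 1.0526316.
Is 20/19 < 1? NO.
Since the bound 20/19 is ≥ 1, the union bound is uninformative here; it does NOT by itself certify existence.

20·p = 20/19 ≈ 1.0526316; existence NOT certified by the union bound.


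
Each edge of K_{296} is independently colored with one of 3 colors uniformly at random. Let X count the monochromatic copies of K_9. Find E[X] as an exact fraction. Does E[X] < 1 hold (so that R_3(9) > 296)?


E[X] = C(296, 9) · 3^{1 − 36} = 42513789098994080 · 3^{−35} = 42513789098994080/50031545098999707.
As a reduced fraction: E[X] = 42513789098994080/50031545098999707 ≈ 0.8497397.
Is E[X] < 1? YES.
Since E[X] < 1, there exists a 3-coloring of K_{296} with no monochromatic K_9; hence R_3(9) > 296.

E[X] = 42513789098994080/50031545098999707 ≈ 0.8497397; E[X] < 1, so R_3(9) > 296.


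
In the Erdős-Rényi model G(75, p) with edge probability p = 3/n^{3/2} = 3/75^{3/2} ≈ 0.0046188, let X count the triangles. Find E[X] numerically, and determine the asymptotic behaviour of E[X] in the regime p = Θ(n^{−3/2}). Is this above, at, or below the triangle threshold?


Number of potential triangles: C(75, 3) = 67525.
Each occurs with probability p³ ≈ (0.0046188)³ ≈ 9.8534446e-08.
By linearity: E[X] = C(75, 3)·p³ ≈ 67525 · 9.8534446e-08 ≈ 0.00665.
Since α = 3/2 > 1, p = c/n^{3/2} = o(1/n) is below the triangle threshold p ~ 1/n. Asymptotically E[X] ~ (c³/6)·n^{3(1−α)} = (3³/6)·n^{-1.5} → 0, so by Markov's inequality G has no triangles w.h.p.

E[X] ≈ 0.00665; in regime p = Θ(1/n^{3/2}) E[X] tends to 0 (below the triangle threshold p ~ 1/n).


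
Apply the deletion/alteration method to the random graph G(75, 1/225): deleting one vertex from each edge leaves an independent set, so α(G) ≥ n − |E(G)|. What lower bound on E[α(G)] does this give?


E[|E(G)|] = C(75, 2)·p = 2775 · (1/225) = 37/3.
E[α(G)] ≥ n − E[|E(G)|] = 75 − 37/3 = 188/3.
Numerically: ≈ 62.666667.
(This is only a lower bound; the true E[α(G)] may be larger.)

E[α(G)] ≥ 188/3 ≈ 62.666667.


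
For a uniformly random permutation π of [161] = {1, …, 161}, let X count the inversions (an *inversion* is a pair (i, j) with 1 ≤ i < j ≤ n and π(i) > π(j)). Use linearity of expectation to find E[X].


Write X = Σ X_I over the C(161, 2) = 12880 pairs i < j, with X_I the indicator of one inversion.
There are 12880 indicators.
For each fixed pair i < j, the values π(i) and π(j) are two distinct elements of {1, …, 161} in uniformly random order; by symmetry P[π(i) > π(j)] = 1/2.
By linearity: E[X] = 12880 · (1/2) = C(161, 2) · (1/2) = 12880/2 = 6440 ≈ 6440.000000.

E[X] = 6440 = 6440.000000.


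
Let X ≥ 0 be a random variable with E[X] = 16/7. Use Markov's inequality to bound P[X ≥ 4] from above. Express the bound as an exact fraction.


μ = E[X] = 16/7, a = 4.
Markov: P[X ≥ 4] ≤ μ/a = (16/7)/4 = 4/7.
Numerically: ≈ 0.571429.
(Since a = 4 > μ = 2.285714, the bound 4/7 is < 1 and informative.)

P[X ≥ 4] ≤ 4/7 ≈ 0.571429.


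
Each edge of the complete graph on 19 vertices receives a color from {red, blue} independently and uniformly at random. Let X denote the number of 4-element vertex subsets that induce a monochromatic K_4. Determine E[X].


Let X = Σ_S X_S over the C(19, 4) = 3876 subsets S of size 4, where X_S = 1 if the K_4 on S is monochromatic.
For a fixed S, the K_4 on S has C(4, 2) = 6 edges. P[all 6 edges red] = (1/2)^6, and likewise for blue, so P[monochromatic] = 2·(1/2)^6 = 2^{1 − 6} = 1/32.
By linearity: E[X] = C(19, 4) · 2^{1 − 6} = 3876 · 1/32 = 969/8.
Numerically: E[X] ≈ 121.12500.

E[X] = C(19,4)·2^(1−C(4,2)) = 969/8 ≈ 121.12500.


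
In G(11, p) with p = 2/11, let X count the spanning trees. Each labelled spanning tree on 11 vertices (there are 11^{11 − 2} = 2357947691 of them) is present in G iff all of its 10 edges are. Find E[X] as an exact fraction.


K_11 has 11^{11 − 2} = 2357947691 labelled spanning trees.
For each such spanning tree H, let X_H = 1 if all 10 edges of H are present in G. Then P[X_H = 1] = p^{10} = (2/11)^{10} = 1024/25937424601.
By linearity: E[X] = Σ_H E[X_H] = 2357947691 · p^{10} = 2357947691 · 1024/25937424601 = 1024/11.
Numerically: E[X] ≈ 93.09.

E[X] = 2357947691 · (2/11)^{10} = 1024/11 ≈ 93.09.


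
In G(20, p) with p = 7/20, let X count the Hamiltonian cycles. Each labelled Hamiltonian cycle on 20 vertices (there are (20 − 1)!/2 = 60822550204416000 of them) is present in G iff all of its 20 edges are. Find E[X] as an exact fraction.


K_20 has (20 − 1)!/2 = 60822550204416000 labelled Hamiltonian cycles.
For each such Hamiltonian cycle H, let X_H = 1 if all 20 edges of H are present in G. Then P[X_H = 1] = p^{20} = (7/20)^{20} = 79792266297612001/104857600000000000000000000.
Summing the indicators: E[X] = Σ_H E[X_H] = 60822550204416000 · p^{20} = 60822550204416000 · 79792266297612001/104857600000000000000000000 = 1184855742873690605203907421/25600000000000000000.
Numerically: E[X] ≈ 4.63e+07.

E[X] = 60822550204416000 · (7/20)^{20} = 1184855742873690605203907421/25600000000000000000 ≈ 4.63e+07.


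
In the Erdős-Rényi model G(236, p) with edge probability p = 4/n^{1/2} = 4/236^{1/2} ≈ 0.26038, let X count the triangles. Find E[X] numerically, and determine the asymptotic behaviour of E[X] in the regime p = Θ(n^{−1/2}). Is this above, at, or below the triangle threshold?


Number of potential triangles: C(236, 3) = 2162940.
Each occurs with probability p³ ≈ (0.26038)³ ≈ 1.7652734e-02.
By linearity: E[X] = C(236, 3)·p³ ≈ 2162940 · 1.7652734e-02 ≈ 38181.80381.
Since α = 1/2 < 1, p = c/n^{1/2} ≫ 1/n is above the triangle threshold p ~ 1/n. Asymptotically E[X] ~ (c³/6)·n^{3(1−α)} = (4³/6)·n^{1.5} → ∞; triangles are abundant w.h.p.

E[X] ≈ 38181.80381; in regime p = Θ(1/n^{1/2}) E[X] diverges (above the triangle threshold p ~ 1/n).


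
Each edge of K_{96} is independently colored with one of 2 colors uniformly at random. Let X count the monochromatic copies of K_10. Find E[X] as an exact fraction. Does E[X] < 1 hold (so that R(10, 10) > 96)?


E[X] = C(96, 10) · 2^{1 − 45} = 11279926456656 · 2^{−44} = 11279926456656/17592186044416.
As a reduced fraction: E[X] = 704995403541/1099511627776 ≈ 0.6412.
Is E[X] < 1? YES.
Since E[X] < 1, there exists a 2-coloring of K_{96} with no monochromatic K_10; hence R(10, 10) > 96.

E[X] = 704995403541/1099511627776 ≈ 0.6412; E[X] < 1, so R(10, 10) > 96.


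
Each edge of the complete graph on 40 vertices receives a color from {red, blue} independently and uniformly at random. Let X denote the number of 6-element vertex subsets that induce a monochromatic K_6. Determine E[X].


Let X = Σ_S X_S over the C(40, 6) = 3838380 subsets S of size 6, where X_S = 1 if the K_6 on S is monochromatic.
For a fixed S, the K_6 on S has C(6, 2) = 15 edges. P[all 15 edges red] = (1/2)^15, and likewise for blue, so P[monochromatic] = 2·(1/2)^15 = 2^{1 − 15} = 1/16384.
By linearity of expectation: E[X] = C(40, 6) · 2^{1 − 15} = 3838380 · 1/16384 = 959595/4096.
Numerically: E[X] ≈ 234.276123.

E[X] = C(40,6)·2^(1−C(6,2)) = 959595/4096 ≈ 234.276123.


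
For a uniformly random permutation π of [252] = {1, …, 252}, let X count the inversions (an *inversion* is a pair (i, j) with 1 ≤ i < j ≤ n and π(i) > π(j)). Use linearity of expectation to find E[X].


Write X = Σ X_I over the C(252, 2) = 31626 pairs i < j, with X_I the indicator of one inversion.
There are 31626 indicators.
For each fixed pair i < j, the values π(i) and π(j) are two distinct elements of {1, …, 252} in uniformly random order; by symmetry P[π(i) > π(j)] = 1/2.
By linearity: E[X] = 31626 · (1/2) = C(252, 2) · (1/2) = 31626/2 = 15813 ≈ 15813.000.

E[X] = 15813 = 15813.000.


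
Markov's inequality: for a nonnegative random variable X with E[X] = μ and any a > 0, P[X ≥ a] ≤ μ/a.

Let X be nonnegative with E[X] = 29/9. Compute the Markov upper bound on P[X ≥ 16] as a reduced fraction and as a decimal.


μ = E[X] = 29/9, a = 16.
Markov: P[X ≥ 16] ≤ μ/a = (29/9)/16 = 29/144.
Numerically: ≈ 0.2014.
(Since a = 16 > μ = 3.2222, the bound 29/144 is < 1 and informative.)

P[X ≥ 16] ≤ 29/144 ≈ 0.2014.


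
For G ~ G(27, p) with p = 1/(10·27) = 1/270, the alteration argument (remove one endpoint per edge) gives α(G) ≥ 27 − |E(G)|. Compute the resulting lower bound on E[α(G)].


E[|E(G)|] = C(27, 2)·p = 351 · (1/270) = 13/10.
E[α(G)] ≥ n − E[|E(G)|] = 27 − 13/10 = 257/10.
Numerically: ≈ 25.7000.
(This is only a lower bound; the true E[α(G)] may be larger.)

E[α(G)] ≥ 257/10 ≈ 25.7000.


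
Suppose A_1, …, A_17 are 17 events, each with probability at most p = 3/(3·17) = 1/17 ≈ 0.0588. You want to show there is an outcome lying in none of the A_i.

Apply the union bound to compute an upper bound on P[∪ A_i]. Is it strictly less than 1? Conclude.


Union bound: P[∪_{i=1}^{17} A_i] ≤ Σ_i P[A_i] ≤ 17·p = 17·(1/17) = 1.
Numerically: 1 ≈ 1.0000.
Is 1 < 1? NO.
Since the bound 1 is ≥ 1, the union bound is uninformative here; it does NOT by itself certify existence.

17·p = 1 ≈ 1.0000; existence NOT certified by the union bound.


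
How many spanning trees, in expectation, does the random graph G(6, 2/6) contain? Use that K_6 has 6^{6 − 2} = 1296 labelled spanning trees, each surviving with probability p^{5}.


K_6 has 6^{6 − 2} = 1296 labelled spanning trees.
For each such spanning tree H, let X_H = 1 if all 5 edges of H are present in G. Then P[X_H = 1] = p^{5} = (1/3)^{5} = 1/243.
By linearity of expectation: E[X] = Σ_H E[X_H] = 1296 · p^{5} = 1296 · 1/243 = 16/3.
Numerically: E[X] ≈ 5.33.

E[X] = 1296 · (1/3)^{5} = 16/3 ≈ 5.33.


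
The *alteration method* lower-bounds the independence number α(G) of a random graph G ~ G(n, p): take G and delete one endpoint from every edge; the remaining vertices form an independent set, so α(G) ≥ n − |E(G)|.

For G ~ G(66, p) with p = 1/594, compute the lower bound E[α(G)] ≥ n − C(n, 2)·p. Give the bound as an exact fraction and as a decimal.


E[|E(G)|] = C(66, 2)·p = 2145 · (1/594) = 65/18.
E[α(G)] ≥ n − E[|E(G)|] = 66 − 65/18 = 1123/18.
Numerically: ≈ 62.388889.
(This is only a lower bound; the true E[α(G)] may be larger.)

E[α(G)] ≥ 1123/18 ≈ 62.388889.


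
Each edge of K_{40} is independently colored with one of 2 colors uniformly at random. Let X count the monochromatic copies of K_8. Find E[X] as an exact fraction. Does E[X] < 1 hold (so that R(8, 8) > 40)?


E[X] = C(40, 8) · 2^{1 − 28} = 76904685 · 2^{−27} = 76904685/134217728.
As a reduced fraction: E[X] = 76904685/134217728 ≈ 0.5729846.
Is E[X] < 1? YES.
Since E[X] < 1, there exists a 2-coloring of K_{40} with no monochromatic K_8; hence R(8, 8) > 40.

E[X] = 76904685/134217728 ≈ 0.5729846; E[X] < 1, so R(8, 8) > 40.


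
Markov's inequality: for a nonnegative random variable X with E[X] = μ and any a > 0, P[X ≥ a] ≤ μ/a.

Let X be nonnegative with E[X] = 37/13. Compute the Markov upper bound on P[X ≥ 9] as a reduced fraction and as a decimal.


μ = E[X] = 37/13, a = 9.
Markov: P[X ≥ 9] ≤ μ/a = (37/13)/9 = 37/117.
Numerically: ≈ 0.316239.
(Since a = 9 > μ = 2.846154, the bound 37/117 is < 1 and informative.)

P[X ≥ 9] ≤ 37/117 ≈ 0.316239.


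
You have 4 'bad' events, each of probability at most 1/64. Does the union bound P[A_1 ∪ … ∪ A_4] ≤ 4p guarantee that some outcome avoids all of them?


Union bound: P[∪_{i=1}^{4} A_i] ≤ Σ_i P[A_i] ≤ 4·p = 4·(1/64) = 1/16.
Numerically: 1/16 ≈ 0.06250.
Is 1/16 < 1? YES.
Since P[∪ A_i] ≤ 1/16 < 1, the complement has P[∩ A_i^c] ≥ 1 − 1/16 = 15/16 > 0, so some outcome avoids every A_i.

4·p = 1/16 ≈ 0.06250; existence CERTIFIED by the union bound.


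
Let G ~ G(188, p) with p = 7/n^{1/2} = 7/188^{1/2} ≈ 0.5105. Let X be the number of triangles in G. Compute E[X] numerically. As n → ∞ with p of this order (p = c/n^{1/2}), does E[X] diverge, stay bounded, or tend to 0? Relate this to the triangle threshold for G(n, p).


Number of potential triangles: C(188, 3) = 1089836.
Each occurs with probability p³ ≈ (0.5105)³ ≈ 1.330630e-01.
By linearity: E[X] = C(188, 3)·p³ ≈ 1089836 · 1.330630e-01 ≈ 145016.8595.
Since α = 1/2 < 1, p = c/n^{1/2} ≫ 1/n is above the triangle threshold p ~ 1/n. Asymptotically E[X] ~ (c³/6)·n^{3(1−α)} = (7³/6)·n^{1.5} → ∞; triangles are abundant w.h.p.

E[X] ≈ 145016.8595; in regime p = Θ(1/n^{1/2}) E[X] diverges (above the triangle threshold p ~ 1/n).


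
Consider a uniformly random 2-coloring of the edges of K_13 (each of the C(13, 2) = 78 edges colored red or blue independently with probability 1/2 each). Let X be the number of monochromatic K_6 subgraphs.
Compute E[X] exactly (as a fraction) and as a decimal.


Let X = Σ_S X_S over the C(13, 6) = 1716 subsets S of size 6, where X_S = 1 if the K_6 on S is monochromatic.
For a fixed S, the K_6 on S has C(6, 2) = 15 edges. P[all 15 edges red] = (1/2)^15, and likewise for blue, so P[monochromatic] = 2·(1/2)^15 = 2^{1 − 15} = 1/16384.
Summing: E[X] = C(13, 6) · 2^{1 − 15} = 1716 · 1/16384 = 429/4096.
Numerically: E[X] ≈ 0.104736.

E[X] = C(13,6)·2^(1−C(6,2)) = 429/4096 ≈ 0.104736.


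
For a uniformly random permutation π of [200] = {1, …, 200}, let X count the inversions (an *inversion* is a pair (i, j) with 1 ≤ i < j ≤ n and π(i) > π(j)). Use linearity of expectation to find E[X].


Write X = Σ X_I over the C(200, 2) = 19900 pairs i < j, with X_I the indicator of one inversion.
There are 19900 indicators.
For each fixed pair i < j, the values π(i) and π(j) are two distinct elements of {1, …, 200} in uniformly random order; by symmetry P[π(i) > π(j)] = 1/2.
By linearity: E[X] = 19900 · (1/2) = C(200, 2) · (1/2) = 19900/2 = 9950 ≈ 9950.00000.

E[X] = 9950 = 9950.00000.


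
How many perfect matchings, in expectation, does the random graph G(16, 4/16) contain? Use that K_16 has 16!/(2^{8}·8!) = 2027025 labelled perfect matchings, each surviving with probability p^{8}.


K_16 has 16!/(2^{8}·8!) = 2027025 labelled perfect matchings.
For each such perfect matching H, let X_H = 1 if all 8 edges of H are present in G. Then P[X_H = 1] = p^{8} = (1/4)^{8} = 1/65536.
Summing the indicators: E[X] = Σ_H E[X_H] = 2027025 · p^{8} = 2027025 · 1/65536 = 2027025/65536.
Numerically: E[X] ≈ 30.9299.

E[X] = 2027025 · (1/4)^{8} = 2027025/65536 ≈ 30.9299.


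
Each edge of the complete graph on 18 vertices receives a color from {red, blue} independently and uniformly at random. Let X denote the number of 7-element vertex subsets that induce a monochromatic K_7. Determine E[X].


Let X = Σ_S X_S over the C(18, 7) = 31824 subsets S of size 7, where X_S = 1 if the K_7 on S is monochromatic.
For a fixed S, the K_7 on S has C(7, 2) = 21 edges. P[all 21 edges red] = (1/2)^21, and likewise for blue, so P[monochromatic] = 2·(1/2)^21 = 2^{1 − 21} = 1/1048576.
By linearity: E[X] = C(18, 7) · 2^{1 − 21} = 31824 · 1/1048576 = 1989/65536.
Numerically: E[X] ≈ 0.03035.

E[X] = C(18,7)·2^(1−C(7,2)) = 1989/65536 ≈ 0.03035.


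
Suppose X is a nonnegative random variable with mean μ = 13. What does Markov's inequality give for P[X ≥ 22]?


μ = E[X] = 13, a = 22.
Markov: P[X ≥ 22] ≤ μ/a = (13)/22 = 13/22.
Numerically: ≈ 0.590909.
(Since a = 22 > μ = 13.000000, the bound 13/22 is < 1 and informative.)

P[X ≥ 22] ≤ 13/22 ≈ 0.590909.


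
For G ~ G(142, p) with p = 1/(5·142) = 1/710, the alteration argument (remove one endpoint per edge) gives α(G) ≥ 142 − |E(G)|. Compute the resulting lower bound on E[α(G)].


E[|E(G)|] = C(142, 2)·p = 10011 · (1/710) = 141/10.
E[α(G)] ≥ n − E[|E(G)|] = 142 − 141/10 = 1279/10.
Numerically: ≈ 127.900.
(This is only a lower bound; the true E[α(G)] may be larger.)

E[α(G)] ≥ 1279/10 ≈ 127.900.


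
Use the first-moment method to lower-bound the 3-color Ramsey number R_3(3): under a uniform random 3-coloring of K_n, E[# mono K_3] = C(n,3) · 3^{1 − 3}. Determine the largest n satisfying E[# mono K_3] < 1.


We need C(n, 3) · 3^{1 − 3} < 1, i.e. C(n, 3) < 3^{3 − 1} = 9.
Check values of n near the boundary:
  n = 3: C(3, 3) = 1; 1 < 9? YES
  n = 4: C(4, 3) = 4; 4 < 9? YES
  n = 5: C(5, 3) = 10; 10 < 9? NO
The largest n with C(n, 3) < 9 is n = 4 (where E[X] = 4/9 ≈ 0.4444). Hence R_3(3) > 4, i.e. R_3(3) ≥ 5.

Largest n = 4; hence R_3(3) > 4.


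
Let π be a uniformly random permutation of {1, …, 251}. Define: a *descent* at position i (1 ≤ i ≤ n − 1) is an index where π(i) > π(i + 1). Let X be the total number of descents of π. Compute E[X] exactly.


Write X = Σ X_I over i = 1, …, 250, with X_I the indicator of one descent.
There are 250 indicators.
For each fixed i, the pair (π(i), π(i+1)) is a uniformly random ordered pair of distinct values from {1, …, 251}; by symmetry P[π(i) > π(i+1)] = 1/2.
By linearity: E[X] = 250 · (1/2) = (251 − 1) · (1/2) = 125 ≈ 125.0000.

E[X] = 125 = 125.0000.


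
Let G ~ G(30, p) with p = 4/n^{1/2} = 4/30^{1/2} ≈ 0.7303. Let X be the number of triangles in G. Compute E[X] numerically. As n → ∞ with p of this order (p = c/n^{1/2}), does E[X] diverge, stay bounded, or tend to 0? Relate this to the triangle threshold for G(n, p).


Number of potential triangles: C(30, 3) = 4060.
Each occurs with probability p³ ≈ (0.7303)³ ≈ 3.894916e-01.
By linearity: E[X] = C(30, 3)·p³ ≈ 4060 · 3.894916e-01 ≈ 1581.3359.
Since α = 1/2 < 1, p = c/n^{1/2} ≫ 1/n is above the triangle threshold p ~ 1/n. Asymptotically E[X] ~ (c³/6)·n^{3(1−α)} = (4³/6)·n^{1.5} → ∞; triangles are abundant w.h.p.

E[X] ≈ 1581.3359; in regime p = Θ(1/n^{1/2}) E[X] diverges (above the triangle threshold p ~ 1/n).


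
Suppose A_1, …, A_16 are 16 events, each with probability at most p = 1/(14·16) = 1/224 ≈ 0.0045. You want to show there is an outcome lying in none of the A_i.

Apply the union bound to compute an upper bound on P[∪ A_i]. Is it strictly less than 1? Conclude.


Union bound: P[∪_{i=1}^{16} A_i] ≤ Σ_i P[A_i] ≤ 16·p = 16·(1/224) = 1/14.
Numerically: 1/14 ≈ 0.0714.
Is 1/14 < 1? YES.
Since P[∪ A_i] ≤ 1/14 < 1, the complement has P[∩ A_i^c] ≥ 1 − 1/14 = 13/14 > 0, so some outcome avoids every A_i.

16·p = 1/14 ≈ 0.0714; existence CERTIFIED by the union bound.


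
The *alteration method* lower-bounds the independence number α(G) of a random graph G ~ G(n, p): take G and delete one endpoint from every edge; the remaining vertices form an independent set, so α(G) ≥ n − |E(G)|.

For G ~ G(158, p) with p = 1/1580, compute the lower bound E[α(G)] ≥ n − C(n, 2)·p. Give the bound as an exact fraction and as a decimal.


E[|E(G)|] = C(158, 2)·p = 12403 · (1/1580) = 157/20.
E[α(G)] ≥ n − E[|E(G)|] = 158 − 157/20 = 3003/20.
Numerically: ≈ 150.15000.
(This is only a lower bound; the true E[α(G)] may be larger.)

E[α(G)] ≥ 3003/20 ≈ 150.15000.


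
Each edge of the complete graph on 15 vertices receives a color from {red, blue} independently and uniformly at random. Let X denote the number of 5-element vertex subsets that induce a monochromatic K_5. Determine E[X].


Let X = Σ_S X_S over the C(15, 5) = 3003 subsets S of size 5, where X_S = 1 if the K_5 on S is monochromatic.
For a fixed S, the K_5 on S has C(5, 2) = 10 edges. P[all 10 edges red] = (1/2)^10, and likewise for blue, so P[monochromatic] = 2·(1/2)^10 = 2^{1 − 10} = 1/512.
By linearity: E[X] = C(15, 5) · 2^{1 − 10} = 3003 · 1/512 = 3003/512.
Numerically: E[X] ≈ 5.865234.

E[X] = C(15,5)·2^(1−C(5,2)) = 3003/512 ≈ 5.865234.


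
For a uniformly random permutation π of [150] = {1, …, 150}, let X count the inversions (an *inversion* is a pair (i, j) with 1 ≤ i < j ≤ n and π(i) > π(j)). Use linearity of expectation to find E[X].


Write X = Σ X_I over the C(150, 2) = 11175 pairs i < j, with X_I the indicator of one inversion.
There are 11175 indicators.
For each fixed pair i < j, the values π(i) and π(j) are two distinct elements of {1, …, 150} in uniformly random order; by symmetry P[π(i) > π(j)] = 1/2.
By linearity: E[X] = 11175 · (1/2) = C(150, 2) · (1/2) = 11175/2 = 11175/2 ≈ 5587.50000.

E[X] = 11175/2 = 5587.50000.


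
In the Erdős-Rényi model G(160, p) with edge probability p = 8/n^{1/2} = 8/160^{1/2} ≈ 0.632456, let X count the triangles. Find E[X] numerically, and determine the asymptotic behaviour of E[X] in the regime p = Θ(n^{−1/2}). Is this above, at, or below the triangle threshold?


Number of potential triangles: C(160, 3) = 669920.
Each occurs with probability p³ ≈ (0.632456)³ ≈ 2.52982213e-01.
By linearity: E[X] = C(160, 3)·p³ ≈ 669920 · 2.52982213e-01 ≈ 169477.844008.
Since α = 1/2 < 1, p = c/n^{1/2} ≫ 1/n is above the triangle threshold p ~ 1/n. Asymptotically E[X] ~ (c³/6)·n^{3(1−α)} = (8³/6)·n^{1.5} → ∞; triangles are abundant w.h.p.

E[X] ≈ 169477.844008; in regime p = Θ(1/n^{1/2}) E[X] diverges (above the triangle threshold p ~ 1/n).


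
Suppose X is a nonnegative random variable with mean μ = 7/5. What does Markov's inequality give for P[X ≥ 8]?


μ = E[X] = 7/5, a = 8.
Markov: P[X ≥ 8] ≤ μ/a = (7/5)/8 = 7/40.
Numerically: ≈ 0.175.
(Since a = 8 > μ = 1.400, the bound 7/40 is < 1 and informative.)

P[X ≥ 8] ≤ 7/40 ≈ 0.175.


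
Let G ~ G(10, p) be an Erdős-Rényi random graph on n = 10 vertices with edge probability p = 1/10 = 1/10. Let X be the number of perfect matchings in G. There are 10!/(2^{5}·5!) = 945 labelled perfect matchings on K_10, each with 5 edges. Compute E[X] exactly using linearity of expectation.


K_10 has 10!/(2^{5}·5!) = 945 labelled perfect matchings.
For each such perfect matching H, let X_H = 1 if all 5 edges of H are present in G. Then P[X_H = 1] = p^{5} = (1/10)^{5} = 1/100000.
By linearity: E[X] = Σ_H E[X_H] = 945 · p^{5} = 945 · 1/100000 = 189/20000.
Numerically: E[X] ≈ 0.00945.

E[X] = 945 · (1/10)^{5} = 189/20000 ≈ 0.00945.


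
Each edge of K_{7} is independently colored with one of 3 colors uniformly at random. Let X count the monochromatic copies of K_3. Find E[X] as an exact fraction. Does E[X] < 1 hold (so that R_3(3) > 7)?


E[X] = C(7, 3) · 3^{1 − 3} = 35 · 3^{−2} = 35/9.
As a reduced fraction: E[X] = 35/9 ≈ 3.8888889.
Is E[X] < 1? NO.
Since E[X] ≥ 1, the first-moment bound is inconclusive at n = 7; it does NOT by itself certify R_3(3) > 7.

E[X] = 35/9 ≈ 3.8888889; E[X] ≥ 1; first-moment method inconclusive here.


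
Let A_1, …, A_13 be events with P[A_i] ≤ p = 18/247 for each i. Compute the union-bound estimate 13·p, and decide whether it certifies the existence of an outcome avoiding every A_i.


Union bound: P[∪_{i=1}^{13} A_i] ≤ Σ_i P[A_i] ≤ 13·p = 13·(18/247) = 18/19.
Numerically: 18/19 ≈ 0.94737.
Is 18/19 < 1? YES.
Since P[∪ A_i] ≤ 18/19 < 1, the complement has P[∩ A_i^c] ≥ 1 − 18/19 = 1/19 > 0, so some outcome avoids every A_i.

13·p = 18/19 ≈ 0.94737; existence CERTIFIED by the union bound.


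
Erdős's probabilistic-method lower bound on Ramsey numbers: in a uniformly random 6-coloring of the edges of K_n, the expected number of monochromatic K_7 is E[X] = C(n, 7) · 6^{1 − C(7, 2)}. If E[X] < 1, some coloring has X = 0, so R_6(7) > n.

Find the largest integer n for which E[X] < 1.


We need C(n, 7) · 6^{1 − 21} < 1, i.e. C(n, 7) < 6^{21 − 1} = 3656158440062976.
Check values of n near the boundary:
  n = 566: C(566, 7) = 3557206237959440; 3557206237959440 < 3656158440062976? YES
  n = 567: C(567, 7) = 3601671315933933; 3601671315933933 < 3656158440062976? YES
  n = 568: C(568, 7) = 3646611956239704; 3646611956239704 < 3656158440062976? YES
  n = 569: C(569, 7) = 3692032389858348; 3692032389858348 < 3656158440062976? NO
The largest n with C(n, 7) < 3656158440062976 is n = 568 (where E[X] = 16882462760369/16926659444736 ≈ 0.9973889). Hence R_6(7) > 568, i.e. R_6(7) ≥ 569.

Largest n = 568; hence R_6(7) > 568.


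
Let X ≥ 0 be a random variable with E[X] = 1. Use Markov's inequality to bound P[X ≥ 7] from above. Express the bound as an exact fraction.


μ = E[X] = 1, a = 7.
Markov: P[X ≥ 7] ≤ μ/a = (1)/7 = 1/7.
Numerically: ≈ 0.142857.
(Since a = 7 > μ = 1.000000, the bound 1/7 is < 1 and informative.)

P[X ≥ 7] ≤ 1/7 ≈ 0.142857.


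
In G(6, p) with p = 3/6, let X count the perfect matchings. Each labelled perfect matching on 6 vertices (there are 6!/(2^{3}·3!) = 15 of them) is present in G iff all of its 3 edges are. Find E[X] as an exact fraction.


K_6 has 6!/(2^{3}·3!) = 15 labelled perfect matchings.
For each such perfect matching H, let X_H = 1 if all 3 edges of H are present in G. Then P[X_H = 1] = p^{3} = (1/2)^{3} = 1/8.
Summing the indicators: E[X] = Σ_H E[X_H] = 15 · p^{3} = 15 · 1/8 = 15/8.
Numerically: E[X] ≈ 1.875.

E[X] = 15 · (1/2)^{3} = 15/8 ≈ 1.875.


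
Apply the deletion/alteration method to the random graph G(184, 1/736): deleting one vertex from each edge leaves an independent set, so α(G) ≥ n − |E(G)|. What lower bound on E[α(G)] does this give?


E[|E(G)|] = C(184, 2)·p = 16836 · (1/736) = 183/8.
E[α(G)] ≥ n − E[|E(G)|] = 184 − 183/8 = 1289/8.
Numerically: ≈ 161.12500.
(This is only a lower bound; the true E[α(G)] may be larger.)

E[α(G)] ≥ 1289/8 ≈ 161.12500.


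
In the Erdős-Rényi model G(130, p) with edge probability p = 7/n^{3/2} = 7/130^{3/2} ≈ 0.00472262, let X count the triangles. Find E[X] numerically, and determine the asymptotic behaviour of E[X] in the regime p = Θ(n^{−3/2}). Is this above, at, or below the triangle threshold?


Number of potential triangles: C(130, 3) = 357760.
Each occurs with probability p³ ≈ (0.00472262)³ ≈ 1.05329260e-07.
By linearity: E[X] = C(130, 3)·p³ ≈ 357760 · 1.05329260e-07 ≈ 0.037683.
Since α = 3/2 > 1, p = c/n^{3/2} = o(1/n) is below the triangle threshold p ~ 1/n. Asymptotically E[X] ~ (c³/6)·n^{3(1−α)} = (7³/6)·n^{-1.5} → 0, so by Markov's inequality G has no triangles w.h.p.

E[X] ≈ 0.037683; in regime p = Θ(1/n^{3/2}) E[X] tends to 0 (below the triangle threshold p ~ 1/n).


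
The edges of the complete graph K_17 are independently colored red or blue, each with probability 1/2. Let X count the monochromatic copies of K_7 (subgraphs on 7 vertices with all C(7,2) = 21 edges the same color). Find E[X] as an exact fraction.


Let X = Σ_S X_S over the C(17, 7) = 19448 subsets S of size 7, where X_S = 1 if the K_7 on S is monochromatic.
For a fixed S, the K_7 on S has C(7, 2) = 21 edges. P[all 21 edges red] = (1/2)^21, and likewise for blue, so P[monochromatic] = 2·(1/2)^21 = 2^{1 − 21} = 1/1048576.
By linearity: E[X] = C(17, 7) · 2^{1 − 21} = 19448 · 1/1048576 = 2431/131072.
Numerically: E[X] ≈ 0.0185.

E[X] = C(17,7)·2^(1−C(7,2)) = 2431/131072 ≈ 0.0185.


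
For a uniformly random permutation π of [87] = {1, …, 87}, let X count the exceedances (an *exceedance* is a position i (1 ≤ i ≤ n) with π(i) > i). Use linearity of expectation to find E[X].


Write X = Σ_{i=1}^{87} X_i, where X_i = 1_{π(i) > i}.
For each fixed i, π(i) is uniform over {1, …, 87} (marginal of a uniform permutation), so P[π(i) > i] = (n − i)/n. Summing: Σ_{i=1}^{87} (n − i)/n = (0 + 1 + … + 86)/87 = 87(87 − 1)/(2·87) = (87 − 1)/2.
Hence E[X] = Σ_{i=1}^{87} (87 − i)/87 = 43 ≈ 43.0000.

E[X] = 43 = 43.0000.


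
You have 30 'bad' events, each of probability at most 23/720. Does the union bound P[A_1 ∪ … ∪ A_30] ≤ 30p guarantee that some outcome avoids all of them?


Union bound: P[∪_{i=1}^{30} A_i] ≤ Σ_i P[A_i] ≤ 30·p = 30·(23/720) = 23/24.
Numerically: 23/24 ≈ 0.958.
Is 23/24 < 1? YES.
Since P[∪ A_i] ≤ 23/24 < 1, the complement has P[∩ A_i^c] ≥ 1 − 23/24 = 1/24 > 0, so some outcome avoids every A_i.

30·p = 23/24 ≈ 0.958; existence CERTIFIED by the union bound.


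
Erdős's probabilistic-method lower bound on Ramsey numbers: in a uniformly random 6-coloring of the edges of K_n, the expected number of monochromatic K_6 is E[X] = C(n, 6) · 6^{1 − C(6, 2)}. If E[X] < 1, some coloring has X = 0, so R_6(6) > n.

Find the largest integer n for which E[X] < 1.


We need C(n, 6) · 6^{1 − 15} < 1, i.e. C(n, 6) < 6^{15 − 1} = 78364164096.
Check values of n near the boundary:
  n = 195: C(195, 6) = 70656049360; 70656049360 < 78364164096? YES
  n = 196: C(196, 6) = 72887293024; 72887293024 < 78364164096? YES
  n = 197: C(197, 6) = 75176946208; 75176946208 < 78364164096? YES
  n = 198: C(198, 6) = 77526225777; 77526225777 < 78364164096? YES
  n = 199: C(199, 6) = 79936367511; 79936367511 < 78364164096? NO
  n = 200: C(200, 6) = 82408626300; 82408626300 < 78364164096? NO
The largest n with C(n, 6) < 78364164096 is n = 198 (where E[X] = 25842075259/26121388032 ≈ 0.98931). Hence R_6(6) > 198, i.e. R_6(6) ≥ 199.

Largest n = 198; hence R_6(6) > 198.


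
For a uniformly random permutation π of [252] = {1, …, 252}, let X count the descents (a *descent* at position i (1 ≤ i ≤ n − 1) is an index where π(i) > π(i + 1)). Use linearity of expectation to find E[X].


Write X = Σ X_I over i = 1, …, 251, with X_I the indicator of one descent.
There are 251 indicators.
For each fixed i, the pair (π(i), π(i+1)) is a uniformly random ordered pair of distinct values from {1, …, 252}; by symmetry P[π(i) > π(i+1)] = 1/2.
By linearity: E[X] = 251 · (1/2) = (252 − 1) · (1/2) = 251/2 ≈ 125.500.

E[X] = 251/2 = 125.500.


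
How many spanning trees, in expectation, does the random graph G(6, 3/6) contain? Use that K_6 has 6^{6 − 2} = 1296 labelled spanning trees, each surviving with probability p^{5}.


K_6 has 6^{6 − 2} = 1296 labelled spanning trees.
For each such spanning tree H, let X_H = 1 if all 5 edges of H are present in G. Then P[X_H = 1] = p^{5} = (1/2)^{5} = 1/32.
By linearity: E[X] = Σ_H E[X_H] = 1296 · p^{5} = 1296 · 1/32 = 81/2.
Numerically: E[X] ≈ 40.5.

E[X] = 1296 · (1/2)^{5} = 81/2 ≈ 40.5.


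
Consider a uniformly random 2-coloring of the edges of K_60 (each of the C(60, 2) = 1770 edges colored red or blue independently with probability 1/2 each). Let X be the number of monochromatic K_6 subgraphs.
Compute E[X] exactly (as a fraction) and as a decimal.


Let X = Σ_S X_S over the C(60, 6) = 50063860 subsets S of size 6, where X_S = 1 if the K_6 on S is monochromatic.
For a fixed S, the K_6 on S has C(6, 2) = 15 edges. P[all 15 edges red] = (1/2)^15, and likewise for blue, so P[monochromatic] = 2·(1/2)^15 = 2^{1 − 15} = 1/16384.
Summing: E[X] = C(60, 6) · 2^{1 − 15} = 50063860 · 1/16384 = 12515965/4096.
Numerically: E[X] ≈ 3055.655518.

E[X] = C(60,6)·2^(1−C(6,2)) = 12515965/4096 ≈ 3055.655518.


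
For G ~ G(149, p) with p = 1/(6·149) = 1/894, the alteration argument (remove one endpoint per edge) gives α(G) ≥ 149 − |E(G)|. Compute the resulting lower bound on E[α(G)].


E[|E(G)|] = C(149, 2)·p = 11026 · (1/894) = 37/3.
E[α(G)] ≥ n − E[|E(G)|] = 149 − 37/3 = 410/3.
Numerically: ≈ 136.66667.
(This is only a lower bound; the true E[α(G)] may be larger.)

E[α(G)] ≥ 410/3 ≈ 136.66667.


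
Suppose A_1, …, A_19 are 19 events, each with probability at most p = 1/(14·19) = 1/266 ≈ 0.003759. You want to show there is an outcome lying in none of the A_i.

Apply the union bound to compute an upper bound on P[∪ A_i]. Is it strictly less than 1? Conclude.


Union bound: P[∪_{i=1}^{19} A_i] ≤ Σ_i P[A_i] ≤ 19·p = 19·(1/266) = 1/14.
Numerically: 1/14 ≈ 0.071429.
Is 1/14 < 1? YES.
Since P[∪ A_i] ≤ 1/14 < 1, the complement has P[∩ A_i^c] ≥ 1 − 1/14 = 13/14 > 0, so some outcome avoids every A_i.

19·p = 1/14 ≈ 0.071429; existence CERTIFIED by the union bound.


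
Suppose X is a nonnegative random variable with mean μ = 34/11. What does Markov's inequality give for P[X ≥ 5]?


μ = E[X] = 34/11, a = 5.
Markov: P[X ≥ 5] ≤ μ/a = (34/11)/5 = 34/55.
Numerically: ≈ 0.618182.
(Since a = 5 > μ = 3.090909, the bound 34/55 is < 1 and informative.)

P[X ≥ 5] ≤ 34/55 ≈ 0.618182.


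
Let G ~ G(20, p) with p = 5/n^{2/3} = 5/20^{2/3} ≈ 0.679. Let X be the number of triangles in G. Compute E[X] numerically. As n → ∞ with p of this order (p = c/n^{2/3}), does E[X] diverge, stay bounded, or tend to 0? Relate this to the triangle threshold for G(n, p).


Number of potential triangles: C(20, 3) = 1140.
Each occurs with probability p³ ≈ (0.679)³ ≈ 3.12500e-01.
By linearity: E[X] = C(20, 3)·p³ ≈ 1140 · 3.12500e-01 ≈ 356.250.
Since α = 2/3 < 1, p = c/n^{2/3} ≫ 1/n is above the triangle threshold p ~ 1/n. Asymptotically E[X] ~ (c³/6)·n^{3(1−α)} = (5³/6)·n^{1} → ∞; triangles are abundant w.h.p.

E[X] ≈ 356.250; in regime p = Θ(1/n^{2/3}) E[X] diverges (above the triangle threshold p ~ 1/n).


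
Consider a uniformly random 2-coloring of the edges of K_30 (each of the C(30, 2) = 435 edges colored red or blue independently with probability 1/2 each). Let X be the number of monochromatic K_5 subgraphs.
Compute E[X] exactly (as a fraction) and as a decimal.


Let X = Σ_S X_S over the C(30, 5) = 142506 subsets S of size 5, where X_S = 1 if the K_5 on S is monochromatic.
For a fixed S, the K_5 on S has C(5, 2) = 10 edges. P[all 10 edges red] = (1/2)^10, and likewise for blue, so P[monochromatic] = 2·(1/2)^10 = 2^{1 − 10} = 1/512.
Summing: E[X] = C(30, 5) · 2^{1 − 10} = 142506 · 1/512 = 71253/256.
Numerically: E[X] ≈ 278.332031.

E[X] = C(30,5)·2^(1−C(5,2)) = 71253/256 ≈ 278.332031.
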